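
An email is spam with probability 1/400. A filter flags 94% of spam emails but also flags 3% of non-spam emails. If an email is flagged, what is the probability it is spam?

Let D = the rare event, + = positive/flagged.
P(D) = 1/400
P(+|D) = 94/100 = 47/50
P(+|D') = 3/100
P(+) = P(+|D)P(D) + P(+|D')P(D')
     = \frac{47}{50} × \frac{1}{400} + \frac{3}{100} × \frac{399}{400}
     = \frac{1291}{40000}
P(D|+) = P(+|D)P(D)/P(+) = \frac{94}{1291}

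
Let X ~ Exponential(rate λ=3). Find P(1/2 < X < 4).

P(1/2 < X < 4) = ∫_{1/2}^{4} f(x) dx
where f(x) = 3 e^{- 3 x}
= - \frac{1}{e^{12}} + e^{- \frac{3}{2}}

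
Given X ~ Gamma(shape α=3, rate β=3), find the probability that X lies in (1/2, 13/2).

P(1/2 < X < 13/2) = ∫_{1/2}^{13/2} f(x) dx
where f(x) = \frac{27 x^{2} e^{- 3 x}}{2}
= \frac{-1685 + 29 e^{18}}{8 e^{\frac{39}{2}}}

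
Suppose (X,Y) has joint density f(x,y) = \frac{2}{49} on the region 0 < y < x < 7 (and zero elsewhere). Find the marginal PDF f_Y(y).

f_Y(y) = ∫_y^7 \frac{2}{49} dx = \frac{2}{7} - \frac{2 y}{49}
for 0 < y < 7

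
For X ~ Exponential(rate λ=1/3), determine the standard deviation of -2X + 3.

For X ~ Exponential(rate λ=1/3):
Var(X) = 9
SD(X) = √(Var(X)) = √(9) = 3
SD(-2X + 3) = |-2| × SD(X) = 2 × 3 = 6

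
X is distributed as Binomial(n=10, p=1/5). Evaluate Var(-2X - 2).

For X ~ Binomial(n=10, p=1/5):
Var(X) = \frac{8}{5}
Var(-2X - 2) = (-2)² × Var(X) = 4 × \frac{8}{5} = \frac{32}{5}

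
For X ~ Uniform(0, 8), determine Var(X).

For X ~ Uniform(0, 8):
Var(X) = \frac{16}{3}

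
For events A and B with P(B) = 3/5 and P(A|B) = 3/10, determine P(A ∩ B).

By definition, P(A|B) = P(A ∩ B) / P(B)
So P(A ∩ B) = P(A|B) × P(B)
= 3/10 × 3/5
= 9/50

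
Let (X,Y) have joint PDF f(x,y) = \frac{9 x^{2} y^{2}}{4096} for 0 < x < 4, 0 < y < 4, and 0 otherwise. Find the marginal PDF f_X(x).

f_X(x) = ∫_0^4 f(x,y) dy
= ∫_0^4 \frac{9 x^{2} y^{2}}{4096} dy
= \frac{3 x^{2}}{64} for 0 < x < 4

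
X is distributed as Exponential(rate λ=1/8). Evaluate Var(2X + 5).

For X ~ Exponential(rate λ=1/8):
Var(X) = 64
Var(2X + 5) = (2)² × Var(X) = 4 × 64 = 256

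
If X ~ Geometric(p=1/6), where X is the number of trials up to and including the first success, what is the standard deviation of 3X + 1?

For X ~ Geometric(p=1/6), where X is the number of trials up to and including the first success:
Var(X) = 30
SD(X) = √(Var(X)) = √(30) = \sqrt{30}
SD(3X + 1) = |3| × SD(X) = 3 × \sqrt{30} = 3 \sqrt{30}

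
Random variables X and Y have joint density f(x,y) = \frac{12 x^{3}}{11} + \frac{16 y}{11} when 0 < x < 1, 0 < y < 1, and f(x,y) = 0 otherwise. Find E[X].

E[X] = ∫_0^1 ∫_0^1 x × f(x,y) dy dx
= ∫_0^1 ∫_0^1 x × (\frac{12 x^{3}}{11} + \frac{16 y}{11}) dy dx
= \frac{32}{55}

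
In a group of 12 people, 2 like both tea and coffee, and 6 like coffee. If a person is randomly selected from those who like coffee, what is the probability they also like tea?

P(A ∩ B) = 2/12 = 1/6
P(B) = 6/12 = 1/2
P(A|B) = P(A ∩ B) / P(B) = (1/6) / (1/2) = 1/3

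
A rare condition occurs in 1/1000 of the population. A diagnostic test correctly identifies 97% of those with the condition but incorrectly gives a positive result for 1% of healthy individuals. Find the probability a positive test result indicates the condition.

Let D = the rare event, + = positive/flagged.
P(D) = 1/1000
P(+|D) = 97/100
P(+|D') = 1/100
P(+) = P(+|D)P(D) + P(+|D')P(D')
     = \frac{97}{100} × \frac{1}{1000} + \frac{1}{100} × \frac{999}{1000}
     = \frac{137}{12500}
P(D|+) = P(+|D)P(D)/P(+) = \frac{97}{1096}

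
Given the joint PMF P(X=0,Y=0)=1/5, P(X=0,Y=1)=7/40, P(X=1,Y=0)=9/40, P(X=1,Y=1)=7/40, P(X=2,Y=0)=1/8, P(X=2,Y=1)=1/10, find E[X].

First find marginal of X:
P(X=0) = 3/8
P(X=1) = 2/5
P(X=2) = 9/40
E[X] = 0 × 3/8 + 1 × 2/5 + 2 × 9/40 = 17/20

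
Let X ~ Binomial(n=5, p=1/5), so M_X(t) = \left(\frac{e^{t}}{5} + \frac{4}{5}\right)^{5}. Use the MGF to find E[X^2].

To find E[X^2], compute M^(2)(0):
M^(1)(t) = \left(\frac{e^{t}}{5} + \frac{4}{5}\right)^{4} e^{t}
M^(2)(t) = \left(\frac{e^{t}}{5} + \frac{4}{5}\right)^{4} e^{t} + \frac{4 \left(\frac{e^{t}}{5} + \frac{4}{5}\right)^{3} e^{2 t}}{5}
M^(2)(0) = \frac{9}{5}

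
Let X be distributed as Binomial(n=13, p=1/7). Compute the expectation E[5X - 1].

For X ~ Binomial(n=13, p=1/7):
E[X] = \frac{13}{7}
E[5X - 1] = 5 × E[X] - 1 = \frac{58}{7}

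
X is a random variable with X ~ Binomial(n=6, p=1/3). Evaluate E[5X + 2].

For X ~ Binomial(n=6, p=1/3):
E[X] = 2
E[5X + 2] = 5 × E[X] + 2 = 12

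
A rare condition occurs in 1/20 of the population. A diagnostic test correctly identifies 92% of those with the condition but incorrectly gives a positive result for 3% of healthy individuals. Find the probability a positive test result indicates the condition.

Let D = the rare event, + = positive/flagged.
P(D) = 1/20
P(+|D) = 92/100 = 23/25
P(+|D') = 3/100
P(+) = P(+|D)P(D) + P(+|D')P(D')
     = \frac{23}{25} × \frac{1}{20} + \frac{3}{100} × \frac{19}{20}
     = \frac{149}{2000}
P(D|+) = P(+|D)P(D)/P(+) = \frac{92}{149}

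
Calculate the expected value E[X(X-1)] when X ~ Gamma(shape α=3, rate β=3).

E[X(X-1)] = E[X² - X] = E[X²] - E[X]
E[X] = 1
E[X²] = Var(X) + (E[X])² = \frac{1}{3} + (1)² = \frac{4}{3}
E[X(X-1)] = \frac{4}{3} - 1 = \frac{1}{3}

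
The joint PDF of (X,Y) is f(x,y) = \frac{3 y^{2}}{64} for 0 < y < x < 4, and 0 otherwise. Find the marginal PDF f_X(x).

f_X(x) = ∫_0^x \frac{3 y^{2}}{64} dy = \frac{x^{3}}{64}
for 0 < x < 4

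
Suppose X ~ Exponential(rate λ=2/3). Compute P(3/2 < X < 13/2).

P(3/2 < X < 13/2) = ∫_{3/2}^{13/2} f(x) dx
where f(x) = \frac{2 e^{- \frac{2 x}{3}}}{3}
= - \frac{1}{e^{\frac{13}{3}}} + e^{-1}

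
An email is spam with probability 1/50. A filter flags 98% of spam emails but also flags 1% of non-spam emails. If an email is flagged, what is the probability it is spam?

Let D = the rare event, + = positive/flagged.
P(D) = 1/50
P(+|D) = 98/100 = 49/50
P(+|D') = 1/100
P(+) = P(+|D)P(D) + P(+|D')P(D')
     = \frac{49}{50} × \frac{1}{50} + \frac{1}{100} × \frac{49}{50}
     = \frac{147}{5000}
P(D|+) = P(+|D)P(D)/P(+) = \frac{2}{3}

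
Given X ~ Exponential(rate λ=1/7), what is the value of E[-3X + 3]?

For X ~ Exponential(rate λ=1/7):
E[X] = 7
E[-3X + 3] = -3 × E[X] + 3 = -18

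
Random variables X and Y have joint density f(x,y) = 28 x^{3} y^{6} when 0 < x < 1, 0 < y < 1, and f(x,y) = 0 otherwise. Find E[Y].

E[Y] = ∫_0^1 ∫_0^1 y × f(x,y) dx dy
= \frac{7}{8}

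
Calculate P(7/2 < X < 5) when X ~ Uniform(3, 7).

P(7/2 < X < 5) = ∫_{7/2}^{5} f(x) dx
where f(x) = \frac{1}{4}
= \frac{3}{8}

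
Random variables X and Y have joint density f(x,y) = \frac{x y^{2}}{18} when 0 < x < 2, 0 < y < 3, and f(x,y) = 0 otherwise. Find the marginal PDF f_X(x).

f_X(x) = ∫_0^3 f(x,y) dy
= ∫_0^3 \frac{x y^{2}}{18} dy
= \frac{x}{2} for 0 < x < 2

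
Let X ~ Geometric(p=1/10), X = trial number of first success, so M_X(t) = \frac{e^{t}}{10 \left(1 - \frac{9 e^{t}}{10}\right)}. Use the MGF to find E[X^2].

To find E[X^2], compute M^(2)(0):
M^(1)(t) = \frac{e^{t}}{10 \left(1 - \frac{9 e^{t}}{10}\right)} + \frac{9 e^{2 t}}{100 \left(1 - \frac{9 e^{t}}{10}\right)^{2}}
M^(2)(t) = \frac{e^{t}}{10 \left(1 - \frac{9 e^{t}}{10}\right)} + \frac{27 e^{2 t}}{100 \left(1 - \frac{9 e^{t}}{10}\right)^{2}} + \frac{81 e^{3 t}}{500 \left(1 - \frac{9 e^{t}}{10}\right)^{3}}
M^(2)(0) = 190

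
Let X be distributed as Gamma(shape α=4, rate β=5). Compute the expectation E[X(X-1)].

E[X(X-1)] = E[X² - X] = E[X²] - E[X]
E[X] = \frac{4}{5}
E[X²] = Var(X) + (E[X])² = \frac{4}{25} + (\frac{4}{5})² = \frac{4}{5}
E[X(X-1)] = \frac{4}{5} - \frac{4}{5} = 0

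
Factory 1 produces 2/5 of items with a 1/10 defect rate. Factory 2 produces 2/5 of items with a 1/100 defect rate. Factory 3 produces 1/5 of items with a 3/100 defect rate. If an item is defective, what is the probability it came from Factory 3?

Using Bayes' theorem:
P(F1) = 2/5, P(D|F1) = 1/10
P(F2) = 2/5, P(D|F2) = 1/100
P(F3) = 1/5, P(D|F3) = 3/100
P(D) = P(D|F1)P(F1) + P(D|F2)P(F2) + P(D|F3)P(F3)
     = \frac{1}{20}
P(F3|D) = P(D|F3)P(F3) / P(D)
= \frac{3}{25}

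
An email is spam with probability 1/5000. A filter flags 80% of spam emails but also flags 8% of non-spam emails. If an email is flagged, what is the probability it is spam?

Let D = the rare event, + = positive/flagged.
P(D) = 1/5000
P(+|D) = 80/100 = 4/5
P(+|D') = 8/100 = 2/25
P(+) = P(+|D)P(D) + P(+|D')P(D')
     = \frac{4}{5} × \frac{1}{5000} + \frac{2}{25} × \frac{4999}{5000}
     = \frac{5009}{62500}
P(D|+) = P(+|D)P(D)/P(+) = \frac{10}{5009}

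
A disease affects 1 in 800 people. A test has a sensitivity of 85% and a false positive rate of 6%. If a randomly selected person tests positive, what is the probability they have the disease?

Let D = the rare event, + = positive/flagged.
P(D) = 1/800
P(+|D) = 85/100 = 17/20
P(+|D') = 6/100 = 3/50
P(+) = P(+|D)P(D) + P(+|D')P(D')
     = \frac{17}{20} × \frac{1}{800} + \frac{3}{50} × \frac{799}{800}
     = \frac{4879}{80000}
P(D|+) = P(+|D)P(D)/P(+) = \frac{5}{287}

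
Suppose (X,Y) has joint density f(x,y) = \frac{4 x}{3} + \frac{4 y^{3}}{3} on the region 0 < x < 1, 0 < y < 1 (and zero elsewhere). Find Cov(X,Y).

E[XY] = ∫∫ xy × f(x,y) dx dy = \frac{16}{45}
E[X] = \frac{11}{18}
E[Y] = \frac{3}{5}
Cov(X,Y) = E[XY] - E[X]E[Y] = - \frac{1}{90}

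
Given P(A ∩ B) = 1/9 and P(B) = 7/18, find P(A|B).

P(A|B) = P(A ∩ B) / P(B)
= (1/9) / (7/18)
= 2/7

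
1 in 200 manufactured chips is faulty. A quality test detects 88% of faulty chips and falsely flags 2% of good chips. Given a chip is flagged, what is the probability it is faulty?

Let D = the rare event, + = positive/flagged.
P(D) = 1/200
P(+|D) = 88/100 = 22/25
P(+|D') = 2/100 = 1/50
P(+) = P(+|D)P(D) + P(+|D')P(D')
     = \frac{22}{25} × \frac{1}{200} + \frac{1}{50} × \frac{199}{200}
     = \frac{243}{10000}
P(D|+) = P(+|D)P(D)/P(+) = \frac{44}{243}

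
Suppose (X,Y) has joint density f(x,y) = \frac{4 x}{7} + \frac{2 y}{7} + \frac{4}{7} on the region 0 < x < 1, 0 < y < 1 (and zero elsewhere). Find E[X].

E[X] = ∫_0^1 ∫_0^1 x × f(x,y) dy dx
= ∫_0^1 ∫_0^1 x × (\frac{4 x}{7} + \frac{2 y}{7} + \frac{4}{7}) dy dx
= \frac{23}{42}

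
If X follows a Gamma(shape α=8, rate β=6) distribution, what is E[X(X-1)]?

E[X(X-1)] = E[X² - X] = E[X²] - E[X]
E[X] = \frac{4}{3}
E[X²] = Var(X) + (E[X])² = \frac{2}{9} + (\frac{4}{3})² = 2
E[X(X-1)] = 2 - \frac{4}{3} = \frac{2}{3}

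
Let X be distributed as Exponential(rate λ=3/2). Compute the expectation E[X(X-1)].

E[X(X-1)] = E[X² - X] = E[X²] - E[X]
E[X] = \frac{2}{3}
E[X²] = Var(X) + (E[X])² = \frac{4}{9} + (\frac{2}{3})² = \frac{8}{9}
E[X(X-1)] = \frac{8}{9} - \frac{2}{3} = \frac{2}{9}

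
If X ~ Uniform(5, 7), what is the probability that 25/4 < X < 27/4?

P(25/4 < X < 27/4) = ∫_{25/4}^{27/4} f(x) dx
where f(x) = \frac{1}{2}
= \frac{1}{4}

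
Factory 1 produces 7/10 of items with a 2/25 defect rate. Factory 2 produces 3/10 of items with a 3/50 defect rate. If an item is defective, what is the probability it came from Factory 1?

Using Bayes' theorem:
P(F1) = 7/10, P(D|F1) = 2/25
P(F2) = 3/10, P(D|F2) = 3/50
P(D) = P(D|F1)P(F1) + P(D|F2)P(F2)
     = \frac{37}{500}
P(F1|D) = P(D|F1)P(F1) / P(D)
= \frac{28}{37}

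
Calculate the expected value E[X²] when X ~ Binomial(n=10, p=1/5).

Using the identity E[X²] = Var(X) + (E[X])²:
E[X] = 2
Var(X) = \frac{8}{5}
E[X²] = \frac{8}{5} + (2)²
= \frac{28}{5}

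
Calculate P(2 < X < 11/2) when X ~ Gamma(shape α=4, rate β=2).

P(2 < X < 11/2) = ∫_{2}^{11/2} f(x) dx
where f(x) = \frac{8 x^{3} e^{- 2 x}}{3}
= \frac{-883 + 71 e^{7}}{3 e^{11}}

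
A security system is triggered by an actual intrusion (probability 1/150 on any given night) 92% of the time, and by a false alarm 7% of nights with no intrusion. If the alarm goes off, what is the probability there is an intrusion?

Let D = the rare event, + = positive/flagged.
P(D) = 1/150
P(+|D) = 92/100 = 23/25
P(+|D') = 7/100
P(+) = P(+|D)P(D) + P(+|D')P(D')
     = \frac{23}{25} × \frac{1}{150} + \frac{7}{100} × \frac{149}{150}
     = \frac{227}{3000}
P(D|+) = P(+|D)P(D)/P(+) = \frac{92}{1135}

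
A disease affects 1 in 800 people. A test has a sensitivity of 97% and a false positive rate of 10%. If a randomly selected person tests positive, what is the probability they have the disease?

Let D = the rare event, + = positive/flagged.
P(D) = 1/800
P(+|D) = 97/100
P(+|D') = 10/100 = 1/10
P(+) = P(+|D)P(D) + P(+|D')P(D')
     = \frac{97}{100} × \frac{1}{800} + \frac{1}{10} × \frac{799}{800}
     = \frac{8087}{80000}
P(D|+) = P(+|D)P(D)/P(+) = \frac{97}{8087}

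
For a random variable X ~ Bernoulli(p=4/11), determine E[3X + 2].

For X ~ Bernoulli(p=4/11):
E[X] = \frac{4}{11}
E[3X + 2] = 3 × E[X] + 2 = \frac{34}{11}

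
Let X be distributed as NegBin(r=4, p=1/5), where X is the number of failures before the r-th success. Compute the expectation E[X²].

Using the identity E[X²] = Var(X) + (E[X])²:
E[X] = 16
Var(X) = 80
E[X²] = 80 + (16)²
= 336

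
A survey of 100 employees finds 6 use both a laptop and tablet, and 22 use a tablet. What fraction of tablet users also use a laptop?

P(A ∩ B) = 6/100 = 3/50
P(B) = 22/100 = 11/50
P(A|B) = P(A ∩ B) / P(B) = (3/50) / (11/50) = 3/11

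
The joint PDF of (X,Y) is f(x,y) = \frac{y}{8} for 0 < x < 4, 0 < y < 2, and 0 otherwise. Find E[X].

f_X(x) = ∫_0^2 \frac{y}{8} dy = \frac{1}{4}
E[X] = ∫_0^4 x × (\frac{1}{4}) dx = 2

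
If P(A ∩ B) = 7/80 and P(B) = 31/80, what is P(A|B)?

P(A|B) = P(A ∩ B) / P(B)
= (7/80) / (31/80)
= 7/31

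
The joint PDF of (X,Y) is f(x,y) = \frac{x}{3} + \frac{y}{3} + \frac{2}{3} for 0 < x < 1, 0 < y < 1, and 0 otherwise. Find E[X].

E[X] = ∫_0^1 ∫_0^1 x × f(x,y) dy dx
= ∫_0^1 ∫_0^1 x × (\frac{x}{3} + \frac{y}{3} + \frac{2}{3}) dy dx
= \frac{19}{36}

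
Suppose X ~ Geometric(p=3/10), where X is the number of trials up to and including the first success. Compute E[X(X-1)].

E[X(X-1)] = E[X² - X] = E[X²] - E[X]
E[X] = \frac{10}{3}
E[X²] = Var(X) + (E[X])² = \frac{70}{9} + (\frac{10}{3})² = \frac{170}{9}
E[X(X-1)] = \frac{170}{9} - \frac{10}{3} = \frac{140}{9}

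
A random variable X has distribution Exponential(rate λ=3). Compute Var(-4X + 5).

For X ~ Exponential(rate λ=3):
Var(X) = \frac{1}{9}
Var(-4X + 5) = (-4)² × Var(X) = 16 × \frac{1}{9} = \frac{16}{9}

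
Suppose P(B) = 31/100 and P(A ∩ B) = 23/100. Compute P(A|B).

P(A|B) = P(A ∩ B) / P(B)
= (23/100) / (31/100)
= 23/31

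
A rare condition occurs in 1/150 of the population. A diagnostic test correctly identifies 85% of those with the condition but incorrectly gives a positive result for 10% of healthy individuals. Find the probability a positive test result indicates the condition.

Let D = the rare event, + = positive/flagged.
P(D) = 1/150
P(+|D) = 85/100 = 17/20
P(+|D') = 10/100 = 1/10
P(+) = P(+|D)P(D) + P(+|D')P(D')
     = \frac{17}{20} × \frac{1}{150} + \frac{1}{10} × \frac{149}{150}
     = \frac{21}{200}
P(D|+) = P(+|D)P(D)/P(+) = \frac{17}{315}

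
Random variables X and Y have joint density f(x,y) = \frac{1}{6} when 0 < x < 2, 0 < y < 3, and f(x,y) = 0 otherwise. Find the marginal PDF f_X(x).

f_X(x) = ∫_0^3 f(x,y) dy
= ∫_0^3 \frac{1}{6} dy
= \frac{1}{2} for 0 < x < 2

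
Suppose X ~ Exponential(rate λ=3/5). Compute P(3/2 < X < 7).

P(3/2 < X < 7) = ∫_{3/2}^{7} f(x) dx
where f(x) = \frac{3 e^{- \frac{3 x}{5}}}{5}
= - \frac{1}{e^{\frac{21}{5}}} + e^{- \frac{9}{10}}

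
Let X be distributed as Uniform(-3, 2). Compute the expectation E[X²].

Using the identity E[X²] = Var(X) + (E[X])²:
E[X] = - \frac{1}{2}
Var(X) = \frac{25}{12}
E[X²] = \frac{25}{12} + (- \frac{1}{2})²
= \frac{7}{3}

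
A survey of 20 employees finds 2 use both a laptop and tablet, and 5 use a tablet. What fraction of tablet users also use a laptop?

P(A ∩ B) = 2/20 = 1/10
P(B) = 5/20 = 1/4
P(A|B) = P(A ∩ B) / P(B) = (1/10) / (1/4) = 2/5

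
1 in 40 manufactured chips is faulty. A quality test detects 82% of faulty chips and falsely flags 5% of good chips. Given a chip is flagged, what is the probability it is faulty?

Let D = the rare event, + = positive/flagged.
P(D) = 1/40
P(+|D) = 82/100 = 41/50
P(+|D') = 5/100 = 1/20
P(+) = P(+|D)P(D) + P(+|D')P(D')
     = \frac{41}{50} × \frac{1}{40} + \frac{1}{20} × \frac{39}{40}
     = \frac{277}{4000}
P(D|+) = P(+|D)P(D)/P(+) = \frac{82}{277}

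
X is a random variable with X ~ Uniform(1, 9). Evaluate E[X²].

Using the identity E[X²] = Var(X) + (E[X])²:
E[X] = 5
Var(X) = \frac{16}{3}
E[X²] = \frac{16}{3} + (5)²
= \frac{91}{3}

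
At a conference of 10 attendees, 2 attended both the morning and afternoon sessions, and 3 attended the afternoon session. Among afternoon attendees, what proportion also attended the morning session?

P(A ∩ B) = 2/10 = 1/5
P(B) = 3/10
P(A|B) = P(A ∩ B) / P(B) = (1/5) / (3/10) = 2/3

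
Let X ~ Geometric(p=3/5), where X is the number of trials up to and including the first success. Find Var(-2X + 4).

For X ~ Geometric(p=3/5), where X is the number of trials up to and including the first success:
Var(X) = \frac{10}{9}
Var(-2X + 4) = (-2)² × Var(X) = 4 × \frac{10}{9} = \frac{40}{9}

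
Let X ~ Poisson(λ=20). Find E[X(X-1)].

E[X(X-1)] = E[X² - X] = E[X²] - E[X]
E[X] = 20
E[X²] = Var(X) + (E[X])² = 20 + (20)² = 420
E[X(X-1)] = 420 - 20 = 400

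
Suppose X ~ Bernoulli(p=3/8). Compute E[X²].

Using the identity E[X²] = Var(X) + (E[X])²:
E[X] = \frac{3}{8}
Var(X) = \frac{15}{64}
E[X²] = \frac{15}{64} + (\frac{3}{8})²
= \frac{3}{8}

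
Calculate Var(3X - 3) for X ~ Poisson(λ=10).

For X ~ Poisson(λ=10):
Var(X) = 10
Var(3X - 3) = (3)² × Var(X) = 9 × 10 = 90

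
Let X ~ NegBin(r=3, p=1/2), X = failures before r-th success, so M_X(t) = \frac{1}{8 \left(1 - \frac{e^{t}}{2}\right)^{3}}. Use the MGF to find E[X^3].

To find E[X^3], compute M^(3)(0):
M^(1)(t) = \frac{3 e^{t}}{16 \left(1 - \frac{e^{t}}{2}\right)^{4}}
M^(2)(t) = \frac{3 e^{t}}{16 \left(1 - \frac{e^{t}}{2}\right)^{4}} + \frac{3 e^{2 t}}{8 \left(1 - \frac{e^{t}}{2}\right)^{5}}
M^(3)(t) = \frac{3 e^{t}}{16 \left(1 - \frac{e^{t}}{2}\right)^{4}} + \frac{9 e^{2 t}}{8 \left(1 - \frac{e^{t}}{2}\right)^{5}} + \frac{15 e^{3 t}}{16 \left(1 - \frac{e^{t}}{2}\right)^{6}}
M^(3)(0) = 99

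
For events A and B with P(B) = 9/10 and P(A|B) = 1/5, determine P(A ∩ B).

By definition, P(A|B) = P(A ∩ B) / P(B)
So P(A ∩ B) = P(A|B) × P(B)
= 1/5 × 9/10
= 9/50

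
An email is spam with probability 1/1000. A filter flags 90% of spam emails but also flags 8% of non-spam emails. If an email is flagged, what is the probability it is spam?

Let D = the rare event, + = positive/flagged.
P(D) = 1/1000
P(+|D) = 90/100 = 9/10
P(+|D') = 8/100 = 2/25
P(+) = P(+|D)P(D) + P(+|D')P(D')
     = \frac{9}{10} × \frac{1}{1000} + \frac{2}{25} × \frac{999}{1000}
     = \frac{4041}{50000}
P(D|+) = P(+|D)P(D)/P(+) = \frac{5}{449}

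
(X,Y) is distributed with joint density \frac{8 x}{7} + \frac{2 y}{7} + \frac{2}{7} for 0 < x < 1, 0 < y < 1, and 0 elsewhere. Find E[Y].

E[Y] = ∫_0^1 ∫_0^1 y × f(x,y) dx dy
= \frac{11}{21}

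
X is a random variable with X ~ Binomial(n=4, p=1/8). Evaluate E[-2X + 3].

For X ~ Binomial(n=4, p=1/8):
E[X] = \frac{1}{2}
E[-2X + 3] = -2 × E[X] + 3 = 2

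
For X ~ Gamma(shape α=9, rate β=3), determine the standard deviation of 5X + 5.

For X ~ Gamma(shape α=9, rate β=3):
Var(X) = 1
SD(X) = √(Var(X)) = √(1) = 1
SD(5X + 5) = |5| × SD(X) = 5 × 1 = 5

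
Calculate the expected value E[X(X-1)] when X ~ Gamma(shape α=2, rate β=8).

E[X(X-1)] = E[X² - X] = E[X²] - E[X]
E[X] = \frac{1}{4}
E[X²] = Var(X) + (E[X])² = \frac{1}{32} + (\frac{1}{4})² = \frac{3}{32}
E[X(X-1)] = \frac{3}{32} - \frac{1}{4} = - \frac{5}{32}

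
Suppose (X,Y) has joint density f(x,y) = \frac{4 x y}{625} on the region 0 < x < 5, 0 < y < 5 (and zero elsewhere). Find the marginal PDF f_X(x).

f_X(x) = ∫_0^5 f(x,y) dy
= ∫_0^5 \frac{4 x y}{625} dy
= \frac{2 x}{25} for 0 < x < 5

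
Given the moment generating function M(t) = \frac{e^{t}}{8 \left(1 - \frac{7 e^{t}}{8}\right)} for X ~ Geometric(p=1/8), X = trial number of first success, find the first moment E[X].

To find E[X], compute M^(1)(0):
M^(1)(t) = \frac{e^{t}}{8 \left(1 - \frac{7 e^{t}}{8}\right)} + \frac{7 e^{2 t}}{64 \left(1 - \frac{7 e^{t}}{8}\right)^{2}}
M^(1)(0) = 8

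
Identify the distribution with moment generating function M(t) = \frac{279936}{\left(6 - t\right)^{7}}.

The MGF M(t) = \frac{279936}{\left(6 - t\right)^{7}} is the standard form for the Gamma distribution.
Comparing with the known MGF formula identifies: Gamma(shape α=7, rate β=6)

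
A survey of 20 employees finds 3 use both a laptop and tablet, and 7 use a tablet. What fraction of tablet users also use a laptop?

P(A ∩ B) = 3/20
P(B) = 7/20
P(A|B) = P(A ∩ B) / P(B) = (3/20) / (7/20) = 3/7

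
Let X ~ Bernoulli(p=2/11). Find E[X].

For X ~ Bernoulli(p=2/11), the expected value is:
E[X] = \frac{2}{11}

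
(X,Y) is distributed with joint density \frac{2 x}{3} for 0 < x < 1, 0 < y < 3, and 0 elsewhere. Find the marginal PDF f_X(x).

f_X(x) = ∫_0^3 f(x,y) dy
= ∫_0^3 \frac{2 x}{3} dy
= 2 x for 0 < x < 1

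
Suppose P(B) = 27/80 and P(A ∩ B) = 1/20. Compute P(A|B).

P(A|B) = P(A ∩ B) / P(B)
= (1/20) / (27/80)
= 4/27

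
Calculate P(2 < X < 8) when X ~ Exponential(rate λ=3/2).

P(2 < X < 8) = ∫_{2}^{8} f(x) dx
where f(x) = \frac{3 e^{- \frac{3 x}{2}}}{2}
= - \frac{1 - e^{9}}{e^{12}}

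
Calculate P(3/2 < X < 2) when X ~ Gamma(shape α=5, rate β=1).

P(3/2 < X < 2) = ∫_{3/2}^{2} f(x) dx
where f(x) = \frac{x^{4} e^{- x}}{24}
= - \frac{7}{e^{2}} + \frac{563}{128 e^{\frac{3}{2}}}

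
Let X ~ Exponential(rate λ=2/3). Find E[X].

For X ~ Exponential(rate λ=2/3), the expected value is:
E[X] = \frac{3}{2}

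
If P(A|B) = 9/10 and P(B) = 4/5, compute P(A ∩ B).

By definition, P(A|B) = P(A ∩ B) / P(B)
So P(A ∩ B) = P(A|B) × P(B)
= 9/10 × 4/5
= 18/25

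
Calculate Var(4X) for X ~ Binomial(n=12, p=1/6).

For X ~ Binomial(n=12, p=1/6):
Var(X) = \frac{5}{3}
Var(4X) = (4)² × Var(X) = 16 × \frac{5}{3} = \frac{80}{3}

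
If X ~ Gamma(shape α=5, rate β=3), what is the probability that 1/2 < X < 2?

P(1/2 < X < 2) = ∫_{1/2}^{2} f(x) dx
where f(x) = \frac{81 x^{4} e^{- 3 x}}{8}
= - \frac{115}{e^{6}} + \frac{563}{128 e^{\frac{3}{2}}}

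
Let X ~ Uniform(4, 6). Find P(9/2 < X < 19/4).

P(9/2 < X < 19/4) = ∫_{9/2}^{19/4} f(x) dx
where f(x) = \frac{1}{2}
= \frac{1}{8}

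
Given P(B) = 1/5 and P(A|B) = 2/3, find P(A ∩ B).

By definition, P(A|B) = P(A ∩ B) / P(B)
So P(A ∩ B) = P(A|B) × P(B)
= 2/3 × 1/5
= 2/15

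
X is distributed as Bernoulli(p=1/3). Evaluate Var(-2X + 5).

For X ~ Bernoulli(p=1/3):
Var(X) = \frac{2}{9}
Var(-2X + 5) = (-2)² × Var(X) = 4 × \frac{2}{9} = \frac{8}{9}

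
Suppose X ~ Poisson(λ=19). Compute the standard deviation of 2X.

For X ~ Poisson(λ=19):
Var(X) = 19
SD(X) = √(Var(X)) = √(19) = \sqrt{19}
SD(2X) = |2| × SD(X) = 2 × \sqrt{19} = 2 \sqrt{19}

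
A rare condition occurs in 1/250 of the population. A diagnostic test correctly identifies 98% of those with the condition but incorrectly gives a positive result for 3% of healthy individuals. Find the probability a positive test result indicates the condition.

Let D = the rare event, + = positive/flagged.
P(D) = 1/250
P(+|D) = 98/100 = 49/50
P(+|D') = 3/100
P(+) = P(+|D)P(D) + P(+|D')P(D')
     = \frac{49}{50} × \frac{1}{250} + \frac{3}{100} × \frac{249}{250}
     = \frac{169}{5000}
P(D|+) = P(+|D)P(D)/P(+) = \frac{98}{845}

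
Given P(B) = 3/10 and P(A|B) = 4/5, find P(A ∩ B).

By definition, P(A|B) = P(A ∩ B) / P(B)
So P(A ∩ B) = P(A|B) × P(B)
= 4/5 × 3/10
= 6/25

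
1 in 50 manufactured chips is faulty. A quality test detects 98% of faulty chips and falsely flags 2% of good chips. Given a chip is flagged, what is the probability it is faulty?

Let D = the rare event, + = positive/flagged.
P(D) = 1/50
P(+|D) = 98/100 = 49/50
P(+|D') = 2/100 = 1/50
P(+) = P(+|D)P(D) + P(+|D')P(D')
     = \frac{49}{50} × \frac{1}{50} + \frac{1}{50} × \frac{49}{50}
     = \frac{49}{1250}
P(D|+) = P(+|D)P(D)/P(+) = \frac{1}{2}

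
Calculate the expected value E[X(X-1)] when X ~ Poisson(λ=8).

E[X(X-1)] = E[X² - X] = E[X²] - E[X]
E[X] = 8
E[X²] = Var(X) + (E[X])² = 8 + (8)² = 72
E[X(X-1)] = 72 - 8 = 64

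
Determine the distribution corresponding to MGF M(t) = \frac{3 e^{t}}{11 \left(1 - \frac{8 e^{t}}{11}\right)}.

The MGF M(t) = \frac{3 e^{t}}{11 \left(1 - \frac{8 e^{t}}{11}\right)} is the standard form for the Geometric distribution.
Comparing with the known MGF formula identifies: Geometric(p=3/11), X = trial number of first success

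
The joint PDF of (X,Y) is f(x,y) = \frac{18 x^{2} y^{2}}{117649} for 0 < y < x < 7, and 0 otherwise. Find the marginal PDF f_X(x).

f_X(x) = ∫_0^x \frac{18 x^{2} y^{2}}{117649} dy = \frac{6 x^{5}}{117649}
for 0 < x < 7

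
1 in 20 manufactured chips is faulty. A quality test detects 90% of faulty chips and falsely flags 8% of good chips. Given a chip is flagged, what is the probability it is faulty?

Let D = the rare event, + = positive/flagged.
P(D) = 1/20
P(+|D) = 90/100 = 9/10
P(+|D') = 8/100 = 2/25
P(+) = P(+|D)P(D) + P(+|D')P(D')
     = \frac{9}{10} × \frac{1}{20} + \frac{2}{25} × \frac{19}{20}
     = \frac{121}{1000}
P(D|+) = P(+|D)P(D)/P(+) = \frac{45}{121}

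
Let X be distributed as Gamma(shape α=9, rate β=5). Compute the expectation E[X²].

Using the identity E[X²] = Var(X) + (E[X])²:
E[X] = \frac{9}{5}
Var(X) = \frac{9}{25}
E[X²] = \frac{9}{25} + (\frac{9}{5})²
= \frac{18}{5}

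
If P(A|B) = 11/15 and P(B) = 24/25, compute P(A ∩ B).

By definition, P(A|B) = P(A ∩ B) / P(B)
So P(A ∩ B) = P(A|B) × P(B)
= 11/15 × 24/25
= 88/125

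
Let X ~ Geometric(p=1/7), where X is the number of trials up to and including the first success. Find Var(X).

For X ~ Geometric(p=1/7), where X is the number of trials up to and including the first success:
Var(X) = 42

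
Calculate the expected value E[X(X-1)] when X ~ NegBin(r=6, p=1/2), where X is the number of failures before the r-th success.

E[X(X-1)] = E[X² - X] = E[X²] - E[X]
E[X] = 6
E[X²] = Var(X) + (E[X])² = 12 + (6)² = 48
E[X(X-1)] = 48 - 6 = 42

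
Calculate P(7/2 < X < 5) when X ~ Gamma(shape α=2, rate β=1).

P(7/2 < X < 5) = ∫_{7/2}^{5} f(x) dx
where f(x) = x e^{- x}
= - \frac{6}{e^{5}} + \frac{9}{2 e^{\frac{7}{2}}}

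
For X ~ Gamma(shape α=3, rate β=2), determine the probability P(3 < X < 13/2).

P(3 < X < 13/2) = ∫_{3}^{13/2} f(x) dx
where f(x) = 4 x^{2} e^{- 2 x}
= \frac{-197 + 50 e^{7}}{2 e^{13}}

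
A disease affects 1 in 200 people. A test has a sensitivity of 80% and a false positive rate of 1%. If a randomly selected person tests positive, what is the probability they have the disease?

Let D = the rare event, + = positive/flagged.
P(D) = 1/200
P(+|D) = 80/100 = 4/5
P(+|D') = 1/100
P(+) = P(+|D)P(D) + P(+|D')P(D')
     = \frac{4}{5} × \frac{1}{200} + \frac{1}{100} × \frac{199}{200}
     = \frac{279}{20000}
P(D|+) = P(+|D)P(D)/P(+) = \frac{80}{279}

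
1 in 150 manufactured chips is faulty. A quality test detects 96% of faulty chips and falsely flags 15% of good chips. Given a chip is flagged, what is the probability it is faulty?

Let D = the rare event, + = positive/flagged.
P(D) = 1/150
P(+|D) = 96/100 = 24/25
P(+|D') = 15/100 = 3/20
P(+) = P(+|D)P(D) + P(+|D')P(D')
     = \frac{24}{25} × \frac{1}{150} + \frac{3}{20} × \frac{149}{150}
     = \frac{777}{5000}
P(D|+) = P(+|D)P(D)/P(+) = \frac{32}{777}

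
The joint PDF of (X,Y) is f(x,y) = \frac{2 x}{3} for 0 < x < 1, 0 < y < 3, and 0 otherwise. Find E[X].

f_X(x) = ∫_0^3 \frac{2 x}{3} dy = 2 x
E[X] = ∫_0^1 x × (2 x) dx = \frac{2}{3}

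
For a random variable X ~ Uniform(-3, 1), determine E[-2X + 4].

For X ~ Uniform(-3, 1):
E[X] = -1
E[-2X + 4] = -2 × E[X] + 4 = 6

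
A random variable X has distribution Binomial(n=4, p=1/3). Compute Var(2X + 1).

For X ~ Binomial(n=4, p=1/3):
Var(X) = \frac{8}{9}
Var(2X + 1) = (2)² × Var(X) = 4 × \frac{8}{9} = \frac{32}{9}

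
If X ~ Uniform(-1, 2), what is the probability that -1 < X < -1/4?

P(-1 < X < -1/4) = ∫_{-1}^{-1/4} f(x) dx
where f(x) = \frac{1}{3}
= \frac{1}{4}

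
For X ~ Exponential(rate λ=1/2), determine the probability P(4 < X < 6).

P(4 < X < 6) = ∫_{4}^{6} f(x) dx
where f(x) = \frac{e^{- \frac{x}{2}}}{2}
= - \frac{1 - e}{e^{3}}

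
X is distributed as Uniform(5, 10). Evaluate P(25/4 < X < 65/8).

P(25/4 < X < 65/8) = ∫_{25/4}^{65/8} f(x) dx
where f(x) = \frac{1}{5}
= \frac{3}{8}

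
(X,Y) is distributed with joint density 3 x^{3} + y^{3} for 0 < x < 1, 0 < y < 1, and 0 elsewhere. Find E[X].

E[X] = ∫_0^1 ∫_0^1 x × f(x,y) dy dx
= ∫_0^1 ∫_0^1 x × (3 x^{3} + y^{3}) dy dx
= \frac{29}{40}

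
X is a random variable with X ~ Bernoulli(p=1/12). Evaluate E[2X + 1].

For X ~ Bernoulli(p=1/12):
E[X] = \frac{1}{12}
E[2X + 1] = 2 × E[X] + 1 = \frac{7}{6}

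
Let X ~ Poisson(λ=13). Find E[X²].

Using the identity E[X²] = Var(X) + (E[X])²:
E[X] = 13
Var(X) = 13
E[X²] = 13 + (13)²
= 182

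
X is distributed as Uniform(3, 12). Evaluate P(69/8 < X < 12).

P(69/8 < X < 12) = ∫_{69/8}^{12} f(x) dx
where f(x) = \frac{1}{9}
= \frac{3}{8}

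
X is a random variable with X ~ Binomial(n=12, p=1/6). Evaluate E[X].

For X ~ Binomial(n=12, p=1/6), the expected value is:
E[X] = 2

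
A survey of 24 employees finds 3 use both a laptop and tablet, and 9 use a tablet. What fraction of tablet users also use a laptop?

P(A ∩ B) = 3/24 = 1/8
P(B) = 9/24 = 3/8
P(A|B) = P(A ∩ B) / P(B) = (1/8) / (3/8) = 1/3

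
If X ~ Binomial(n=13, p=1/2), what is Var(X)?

For X ~ Binomial(n=13, p=1/2):
Var(X) = \frac{13}{4}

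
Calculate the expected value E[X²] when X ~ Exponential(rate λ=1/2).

Using the identity E[X²] = Var(X) + (E[X])²:
E[X] = 2
Var(X) = 4
E[X²] = 4 + (2)²
= 8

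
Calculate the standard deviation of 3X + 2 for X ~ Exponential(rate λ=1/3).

For X ~ Exponential(rate λ=1/3):
Var(X) = 9
SD(X) = √(Var(X)) = √(9) = 3
SD(3X + 2) = |3| × SD(X) = 3 × 3 = 9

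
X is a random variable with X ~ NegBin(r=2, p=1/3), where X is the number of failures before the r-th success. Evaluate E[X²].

Using the identity E[X²] = Var(X) + (E[X])²:
E[X] = 4
Var(X) = 12
E[X²] = 12 + (4)²
= 28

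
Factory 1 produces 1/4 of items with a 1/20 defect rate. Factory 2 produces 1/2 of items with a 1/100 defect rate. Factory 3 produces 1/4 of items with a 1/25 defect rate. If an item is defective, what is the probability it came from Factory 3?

Using Bayes' theorem:
P(F1) = 1/4, P(D|F1) = 1/20
P(F2) = 1/2, P(D|F2) = 1/100
P(F3) = 1/4, P(D|F3) = 1/25
P(D) = P(D|F1)P(F1) + P(D|F2)P(F2) + P(D|F3)P(F3)
     = \frac{11}{400}
P(F3|D) = P(D|F3)P(F3) / P(D)
= \frac{4}{11}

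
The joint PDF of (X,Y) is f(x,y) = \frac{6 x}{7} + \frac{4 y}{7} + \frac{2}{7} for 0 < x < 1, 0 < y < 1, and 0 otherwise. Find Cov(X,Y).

E[XY] = ∫∫ xy × f(x,y) dx dy = \frac{13}{42}
E[X] = \frac{4}{7}
E[Y] = \frac{23}{42}
Cov(X,Y) = E[XY] - E[X]E[Y] = - \frac{1}{294}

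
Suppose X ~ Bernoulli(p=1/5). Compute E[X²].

Using the identity E[X²] = Var(X) + (E[X])²:
E[X] = \frac{1}{5}
Var(X) = \frac{4}{25}
E[X²] = \frac{4}{25} + (\frac{1}{5})²
= \frac{1}{5}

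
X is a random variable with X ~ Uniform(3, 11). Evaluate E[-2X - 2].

For X ~ Uniform(3, 11):
E[X] = 7
E[-2X - 2] = -2 × E[X] - 2 = -16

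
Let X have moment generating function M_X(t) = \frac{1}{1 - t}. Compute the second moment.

To find E[X^2], compute M^(2)(0):
M^(1)(t) = \frac{1}{\left(1 - t\right)^{2}}
M^(2)(t) = \frac{2}{\left(1 - t\right)^{3}}
M^(2)(0) = 2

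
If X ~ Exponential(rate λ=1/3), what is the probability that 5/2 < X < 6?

P(5/2 < X < 6) = ∫_{5/2}^{6} f(x) dx
where f(x) = \frac{e^{- \frac{x}{3}}}{3}
= - \frac{1}{e^{2}} + e^{- \frac{5}{6}}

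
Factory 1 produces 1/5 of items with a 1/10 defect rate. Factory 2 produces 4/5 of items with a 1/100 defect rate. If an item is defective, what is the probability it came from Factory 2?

Using Bayes' theorem:
P(F1) = 1/5, P(D|F1) = 1/10
P(F2) = 4/5, P(D|F2) = 1/100
P(D) = P(D|F1)P(F1) + P(D|F2)P(F2)
     = \frac{7}{250}
P(F2|D) = P(D|F2)P(F2) / P(D)
= \frac{2}{7}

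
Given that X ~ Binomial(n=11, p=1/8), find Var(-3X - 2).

For X ~ Binomial(n=11, p=1/8):
Var(X) = \frac{77}{64}
Var(-3X - 2) = (-3)² × Var(X) = 9 × \frac{77}{64} = \frac{693}{64}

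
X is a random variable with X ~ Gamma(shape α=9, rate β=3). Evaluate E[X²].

Using the identity E[X²] = Var(X) + (E[X])²:
E[X] = 3
Var(X) = 1
E[X²] = 1 + (3)²
= 10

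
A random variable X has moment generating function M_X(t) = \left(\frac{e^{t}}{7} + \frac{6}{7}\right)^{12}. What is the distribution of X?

The MGF M(t) = \left(\frac{e^{t}}{7} + \frac{6}{7}\right)^{12} is the standard form for the Binomial distribution.
Comparing with the known MGF formula identifies: Binomial(n=12, p=1/7)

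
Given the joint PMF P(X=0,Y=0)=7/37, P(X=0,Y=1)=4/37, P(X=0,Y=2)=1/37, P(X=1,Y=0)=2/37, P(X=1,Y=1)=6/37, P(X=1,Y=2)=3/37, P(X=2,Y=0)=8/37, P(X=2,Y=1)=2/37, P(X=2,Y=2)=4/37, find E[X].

First find marginal of X:
P(X=0) = 12/37
P(X=1) = 11/37
P(X=2) = 14/37
E[X] = 0 × 12/37 + 1 × 11/37 + 2 × 14/37 = 39/37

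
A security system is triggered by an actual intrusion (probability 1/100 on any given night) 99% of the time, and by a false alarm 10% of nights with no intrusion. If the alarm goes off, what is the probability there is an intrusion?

Let D = the rare event, + = positive/flagged.
P(D) = 1/100
P(+|D) = 99/100
P(+|D') = 10/100 = 1/10
P(+) = P(+|D)P(D) + P(+|D')P(D')
     = \frac{99}{100} × \frac{1}{100} + \frac{1}{10} × \frac{99}{100}
     = \frac{1089}{10000}
P(D|+) = P(+|D)P(D)/P(+) = \frac{1}{11}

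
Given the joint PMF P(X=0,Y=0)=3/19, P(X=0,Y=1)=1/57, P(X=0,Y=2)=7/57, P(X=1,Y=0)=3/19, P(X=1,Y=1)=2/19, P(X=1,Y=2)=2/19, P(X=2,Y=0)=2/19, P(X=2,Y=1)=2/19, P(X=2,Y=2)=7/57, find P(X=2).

P(X=2) = P(X=2,Y=0) + P(X=2,Y=1) + P(X=2,Y=2)
= 2/19 + 2/19 + 7/57
= 1/3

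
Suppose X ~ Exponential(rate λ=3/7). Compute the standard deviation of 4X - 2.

For X ~ Exponential(rate λ=3/7):
Var(X) = \frac{49}{9}
SD(X) = √(Var(X)) = √(\frac{49}{9}) = \frac{7}{3}
SD(4X - 2) = |4| × SD(X) = 4 × \frac{7}{3} = \frac{28}{3}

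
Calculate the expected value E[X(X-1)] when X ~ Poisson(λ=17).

E[X(X-1)] = E[X² - X] = E[X²] - E[X]
E[X] = 17
E[X²] = Var(X) + (E[X])² = 17 + (17)² = 306
E[X(X-1)] = 306 - 17 = 289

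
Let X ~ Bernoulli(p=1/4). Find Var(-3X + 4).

For X ~ Bernoulli(p=1/4):
Var(X) = \frac{3}{16}
Var(-3X + 4) = (-3)² × Var(X) = 9 × \frac{3}{16} = \frac{27}{16}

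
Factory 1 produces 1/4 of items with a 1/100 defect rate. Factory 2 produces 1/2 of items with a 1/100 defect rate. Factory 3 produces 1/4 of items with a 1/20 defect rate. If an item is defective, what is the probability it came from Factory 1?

Using Bayes' theorem:
P(F1) = 1/4, P(D|F1) = 1/100
P(F2) = 1/2, P(D|F2) = 1/100
P(F3) = 1/4, P(D|F3) = 1/20
P(D) = P(D|F1)P(F1) + P(D|F2)P(F2) + P(D|F3)P(F3)
     = \frac{1}{50}
P(F1|D) = P(D|F1)P(F1) / P(D)
= \frac{1}{8}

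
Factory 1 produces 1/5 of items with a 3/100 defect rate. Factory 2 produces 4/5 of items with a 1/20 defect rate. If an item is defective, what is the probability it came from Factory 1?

Using Bayes' theorem:
P(F1) = 1/5, P(D|F1) = 3/100
P(F2) = 4/5, P(D|F2) = 1/20
P(D) = P(D|F1)P(F1) + P(D|F2)P(F2)
     = \frac{23}{500}
P(F1|D) = P(D|F1)P(F1) / P(D)
= \frac{3}{23}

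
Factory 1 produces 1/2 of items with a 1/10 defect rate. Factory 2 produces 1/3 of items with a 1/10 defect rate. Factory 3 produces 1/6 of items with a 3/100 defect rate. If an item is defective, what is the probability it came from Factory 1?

Using Bayes' theorem:
P(F1) = 1/2, P(D|F1) = 1/10
P(F2) = 1/3, P(D|F2) = 1/10
P(F3) = 1/6, P(D|F3) = 3/100
P(D) = P(D|F1)P(F1) + P(D|F2)P(F2) + P(D|F3)P(F3)
     = \frac{53}{600}
P(F1|D) = P(D|F1)P(F1) / P(D)
= \frac{30}{53}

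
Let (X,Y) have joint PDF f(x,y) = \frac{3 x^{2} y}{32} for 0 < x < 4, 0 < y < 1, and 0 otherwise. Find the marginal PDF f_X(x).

f_X(x) = ∫_0^1 f(x,y) dy
= ∫_0^1 \frac{3 x^{2} y}{32} dy
= \frac{3 x^{2}}{64} for 0 < x < 4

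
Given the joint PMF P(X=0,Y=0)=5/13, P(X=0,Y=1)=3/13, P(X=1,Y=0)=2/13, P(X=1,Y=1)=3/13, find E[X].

First find marginal of X:
P(X=0) = 8/13
P(X=1) = 5/13
E[X] = 0 × 8/13 + 1 × 5/13 = 5/13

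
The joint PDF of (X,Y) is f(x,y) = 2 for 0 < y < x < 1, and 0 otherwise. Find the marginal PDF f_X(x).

f_X(x) = ∫_0^x 2 dy = 2 x
for 0 < x < 1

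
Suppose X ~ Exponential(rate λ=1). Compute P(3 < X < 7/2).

P(3 < X < 7/2) = ∫_{3}^{7/2} f(x) dx
where f(x) = e^{- x}
= - \frac{1}{e^{\frac{7}{2}}} + e^{-3}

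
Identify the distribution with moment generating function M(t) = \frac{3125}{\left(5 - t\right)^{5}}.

The MGF M(t) = \frac{3125}{\left(5 - t\right)^{5}} is the standard form for the Gamma distribution.
Comparing with the known MGF formula identifies: Gamma(shape α=5, rate β=5)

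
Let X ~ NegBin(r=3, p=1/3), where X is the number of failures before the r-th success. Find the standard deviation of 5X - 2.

For X ~ NegBin(r=3, p=1/3), where X is the number of failures before the r-th success:
Var(X) = 18
SD(X) = √(Var(X)) = √(18) = 3 \sqrt{2}
SD(5X - 2) = |5| × SD(X) = 5 × 3 \sqrt{2} = 15 \sqrt{2}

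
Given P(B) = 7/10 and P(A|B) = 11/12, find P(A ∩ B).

By definition, P(A|B) = P(A ∩ B) / P(B)
So P(A ∩ B) = P(A|B) × P(B)
= 11/12 × 7/10
= 77/120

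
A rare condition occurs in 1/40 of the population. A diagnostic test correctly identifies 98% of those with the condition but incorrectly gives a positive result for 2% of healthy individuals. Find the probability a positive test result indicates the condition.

Let D = the rare event, + = positive/flagged.
P(D) = 1/40
P(+|D) = 98/100 = 49/50
P(+|D') = 2/100 = 1/50
P(+) = P(+|D)P(D) + P(+|D')P(D')
     = \frac{49}{50} × \frac{1}{40} + \frac{1}{50} × \frac{39}{40}
     = \frac{11}{250}
P(D|+) = P(+|D)P(D)/P(+) = \frac{49}{88}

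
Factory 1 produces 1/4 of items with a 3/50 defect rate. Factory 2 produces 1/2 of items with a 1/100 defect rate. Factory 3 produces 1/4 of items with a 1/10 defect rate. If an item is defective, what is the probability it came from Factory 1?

Using Bayes' theorem:
P(F1) = 1/4, P(D|F1) = 3/50
P(F2) = 1/2, P(D|F2) = 1/100
P(F3) = 1/4, P(D|F3) = 1/10
P(D) = P(D|F1)P(F1) + P(D|F2)P(F2) + P(D|F3)P(F3)
     = \frac{9}{200}
P(F1|D) = P(D|F1)P(F1) / P(D)
= \frac{1}{3}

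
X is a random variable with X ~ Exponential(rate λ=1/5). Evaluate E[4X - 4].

For X ~ Exponential(rate λ=1/5):
E[X] = 5
E[4X - 4] = 4 × E[X] - 4 = 16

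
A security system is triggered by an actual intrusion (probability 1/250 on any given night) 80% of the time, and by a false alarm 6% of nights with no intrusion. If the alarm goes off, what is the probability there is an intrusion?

Let D = the rare event, + = positive/flagged.
P(D) = 1/250
P(+|D) = 80/100 = 4/5
P(+|D') = 6/100 = 3/50
P(+) = P(+|D)P(D) + P(+|D')P(D')
     = \frac{4}{5} × \frac{1}{250} + \frac{3}{50} × \frac{249}{250}
     = \frac{787}{12500}
P(D|+) = P(+|D)P(D)/P(+) = \frac{40}{787}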